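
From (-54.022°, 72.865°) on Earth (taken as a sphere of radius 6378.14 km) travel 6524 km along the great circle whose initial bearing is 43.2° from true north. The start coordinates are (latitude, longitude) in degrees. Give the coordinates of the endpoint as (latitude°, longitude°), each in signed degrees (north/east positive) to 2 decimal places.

Angular distance δ = d/R = 6524/6378.14 = 1.02287 rad; initial bearing θ = 0.7540 rad.
sin φ₂ = sin φ₁ cos δ + cos φ₁ sin δ cos θ = (-0.8092)(0.5209) + (0.5875)(0.8536)(0.7290) = -0.0560, so φ₂ = -3.21°.
Δλ = atan2(sin θ sin δ cos φ₁, cos δ − sin φ₁ sin φ₂) = atan2(0.3433, 0.4756) = 35.821°.
λ₂ = 72.865° + 35.821° = 108.69°.

-3.21°, 108.69°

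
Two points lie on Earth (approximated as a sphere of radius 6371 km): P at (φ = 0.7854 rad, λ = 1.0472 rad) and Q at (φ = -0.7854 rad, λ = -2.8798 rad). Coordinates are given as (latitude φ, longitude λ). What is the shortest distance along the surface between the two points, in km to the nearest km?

16524 km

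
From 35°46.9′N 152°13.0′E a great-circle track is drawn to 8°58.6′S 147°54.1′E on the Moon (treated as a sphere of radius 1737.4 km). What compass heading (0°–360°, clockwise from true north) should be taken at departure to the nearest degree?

With φ₁ = 0.6245, φ₂ = -0.1567, Δλ = -0.0753 rad, the forward-azimuth formula gives
θ = atan2( sin Δλ cos φ₂ , cos φ₁ sin φ₂ − sin φ₁ cos φ₂ cos Δλ ) = atan2(-0.0743, -0.7025) = -173.96°.
Adding 360° brings this into [0°, 360°): 186°.

186°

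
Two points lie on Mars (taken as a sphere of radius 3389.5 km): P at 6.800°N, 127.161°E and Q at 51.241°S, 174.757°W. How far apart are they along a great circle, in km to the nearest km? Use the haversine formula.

4516 km

Let φ₁ = 0.1187 rad, φ₂ = -0.8943 rad, and Δλ = 1.0137 rad.
Haversine: a = sin²(Δφ/2) + cos φ₁ cos φ₂ sin²(Δλ/2) = 0.2353 + (0.9930)(0.6260)(0.2356) = 0.38183.
Central angle c = 2·arcsin(√a) = 1.33220 rad.
Distance = R·c = 3389.5 × 1.3322 ≈ 4516 km.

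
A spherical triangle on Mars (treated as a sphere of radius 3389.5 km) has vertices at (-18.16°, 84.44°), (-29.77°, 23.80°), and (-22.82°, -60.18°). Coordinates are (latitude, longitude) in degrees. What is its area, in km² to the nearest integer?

5005230 km²

Side lengths (central angles): a = 1.2907, b = 2.2058, c = 0.9774 rad; semiperimeter s = 2.2370.
By l'Huilier's theorem, tan(E/4) = √[tan(s/2) tan((s−a)/2) tan((s−b)/2) tan((s−c)/2)], giving spherical excess E = 0.4357 rad.
Area = E·R² = 0.4357 × (3389.5)² ≈ 5005230 km².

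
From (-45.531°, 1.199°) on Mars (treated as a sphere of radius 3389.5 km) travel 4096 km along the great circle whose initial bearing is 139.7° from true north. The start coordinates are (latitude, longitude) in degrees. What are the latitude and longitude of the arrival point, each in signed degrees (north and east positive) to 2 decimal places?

Angular distance δ = d/R = 4096/3389.5 = 1.20844 rad; initial bearing θ = 2.4382 rad.
sin φ₂ = sin φ₁ cos δ + cos φ₁ sin δ cos θ = (-0.7136)(0.3545) + (0.7005)(0.9351)(-0.7627) = -0.7525, so φ₂ = -48.81°.
Δλ = atan2(sin θ sin δ cos φ₁, cos δ − sin φ₁ sin φ₂) = atan2(0.4237, -0.1826) = 113.311°.
λ₂ = 1.199° + 113.311° = 114.51°.

-48.81°, 114.51°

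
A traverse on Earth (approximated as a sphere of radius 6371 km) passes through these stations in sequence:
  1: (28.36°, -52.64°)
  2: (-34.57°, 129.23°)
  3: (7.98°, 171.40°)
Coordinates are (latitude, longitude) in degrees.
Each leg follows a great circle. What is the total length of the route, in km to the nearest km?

25784 km

Leg 1→2: central angle 3.0297 rad, distance 19302.2 km.
Leg 2→3: central angle 1.0174 rad, distance 6481.6 km.
Total: 19302.2 + 6481.6 ≈ 25784 km.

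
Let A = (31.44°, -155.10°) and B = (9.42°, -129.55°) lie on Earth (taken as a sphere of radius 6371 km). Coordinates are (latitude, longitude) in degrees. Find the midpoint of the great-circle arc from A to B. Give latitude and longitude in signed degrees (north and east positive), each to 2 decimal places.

Central angle δ = 0.5647 rad. Interpolating on the sphere with fraction f = 0.5:
P = [sin((1−f)δ)·A + sin(fδ)·B] / sin δ = 0.5206·A + 0.5206·B in Cartesian coordinates,
giving P = (-0.7299, -0.5830, 0.3568), i.e. latitude 20.90°, longitude -141.38°.

20.90°, -141.38°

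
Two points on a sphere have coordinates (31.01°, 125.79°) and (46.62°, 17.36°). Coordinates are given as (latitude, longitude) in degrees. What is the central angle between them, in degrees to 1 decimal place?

79.1°

Let φ₁ = 0.5412 rad, φ₂ = 0.8137 rad, and Δλ = -1.8925 rad.
cos c = sin φ₁ sin φ₂ + cos φ₁ cos φ₂ cos Δλ = (0.5152)(0.7268) + (0.8571)(0.6868)(-0.3161) = 0.18834,
so c = arccos(0.18834) = 1.38132 rad.
So the angular separation is 79.1°.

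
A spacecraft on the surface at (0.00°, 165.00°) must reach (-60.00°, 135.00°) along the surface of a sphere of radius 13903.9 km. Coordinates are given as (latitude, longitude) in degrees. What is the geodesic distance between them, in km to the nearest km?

Let φ₁ = 0.0000 rad, φ₂ = -1.0472 rad, and Δλ = -0.5236 rad.
cos c = sin φ₁ sin φ₂ + cos φ₁ cos φ₂ cos Δλ = (0.0000)(-0.8660) + (1.0000)(0.5000)(0.8660) = 0.43301,
so c = arccos(0.43301) = 1.12296 rad.
Distance = R·c = 13903.9 × 1.1230 ≈ 15614 km.

15614 km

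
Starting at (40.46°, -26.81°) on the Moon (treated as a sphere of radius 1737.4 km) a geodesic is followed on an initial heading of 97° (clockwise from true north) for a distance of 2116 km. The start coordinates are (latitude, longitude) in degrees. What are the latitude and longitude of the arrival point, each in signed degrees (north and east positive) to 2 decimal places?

7.89°, 43.29°

Angular distance δ = d/R = 2116/1737.4 = 1.21791 rad; initial bearing θ = 1.6930 rad.
sin φ₂ = sin φ₁ cos δ + cos φ₁ sin δ cos θ = (0.6489)(0.3456) + (0.7609)(0.9384)(-0.1219) = 0.1373, so φ₂ = 7.89°.
Δλ = atan2(sin θ sin δ cos φ₁, cos δ − sin φ₁ sin φ₂) = atan2(0.7087, 0.2565) = 70.099°.
λ₂ = -26.810° + 70.099° = 43.29°.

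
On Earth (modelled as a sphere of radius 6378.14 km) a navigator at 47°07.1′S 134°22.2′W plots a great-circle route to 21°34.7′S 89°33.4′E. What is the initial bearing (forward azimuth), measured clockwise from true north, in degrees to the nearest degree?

Δλ = -136.073° = -2.3749 rad.
y = sin Δλ · cos φ₂ = (-0.6937)(0.9299) = -0.6451
x = cos φ₁ sin φ₂ − sin φ₁ cos φ₂ cos Δλ = (0.6805)(-0.3678) − (-0.7328)(0.9299)(-0.7202) = -0.7410
θ = atan2(y, x) = -138.96°; adding 360° gives 221°.

221°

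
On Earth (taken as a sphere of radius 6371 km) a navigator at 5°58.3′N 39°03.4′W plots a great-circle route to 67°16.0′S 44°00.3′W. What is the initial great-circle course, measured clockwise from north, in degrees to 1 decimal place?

Δλ = -4.948° = -0.0864 rad.
y = sin Δλ · cos φ₂ = (-0.0863)(0.3864) = -0.0333
x = cos φ₁ sin φ₂ − sin φ₁ cos φ₂ cos Δλ = (0.9946)(-0.9223) − (0.1040)(0.3864)(0.9963) = -0.9574
θ = atan2(y, x) = -178.01°; adding 360° gives 182.0°.

182.0°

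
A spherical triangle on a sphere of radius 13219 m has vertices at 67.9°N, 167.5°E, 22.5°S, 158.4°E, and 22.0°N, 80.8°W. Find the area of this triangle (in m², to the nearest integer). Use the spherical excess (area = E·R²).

Side lengths (central angles): a = 2.1920, b = 1.3509, c = 1.5822 rad; semiperimeter s = 2.5625.
By l'Huilier's theorem, tan(E/4) = √[tan(s/2) tan((s−a)/2) tan((s−b)/2) tan((s−c)/2)], giving spherical excess E = 1.7973 rad.
Area = E·R² = 1.7973 × (13219)² ≈ 314070839 m².

314070839 m²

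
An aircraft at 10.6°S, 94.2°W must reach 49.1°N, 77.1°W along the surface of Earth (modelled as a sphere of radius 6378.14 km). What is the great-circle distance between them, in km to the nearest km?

6854 km

Let φ₁ = -0.1850 rad, φ₂ = 0.8570 rad, and Δλ = 0.2985 rad.
cos c = sin φ₁ sin φ₂ + cos φ₁ cos φ₂ cos Δλ = (-0.1840)(0.7559) + (0.9829)(0.6547)(0.9558) = 0.47608,
so c = arccos(0.47608) = 1.07461 rad.
Distance = R·c = 6378.14 × 1.0746 ≈ 6854 km.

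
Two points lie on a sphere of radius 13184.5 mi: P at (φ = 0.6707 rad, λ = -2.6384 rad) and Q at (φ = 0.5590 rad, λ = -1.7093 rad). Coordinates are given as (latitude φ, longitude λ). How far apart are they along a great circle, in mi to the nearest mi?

9976 mi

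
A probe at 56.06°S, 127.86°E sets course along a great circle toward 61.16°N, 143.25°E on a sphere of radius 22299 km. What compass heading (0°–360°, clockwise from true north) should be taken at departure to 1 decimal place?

8.3°

With φ₁ = -0.9784, φ₂ = 1.0674, Δλ = 0.2686 rad, the forward-azimuth formula gives
θ = atan2( sin Δλ cos φ₂ , cos φ₁ sin φ₂ − sin φ₁ cos φ₂ cos Δλ ) = atan2(0.1280, 0.8749) = 8.32°.
So the initial bearing is 8.3°.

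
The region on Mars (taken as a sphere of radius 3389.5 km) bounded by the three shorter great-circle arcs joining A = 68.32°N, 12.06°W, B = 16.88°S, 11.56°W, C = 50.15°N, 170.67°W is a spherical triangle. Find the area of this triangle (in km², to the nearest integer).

Side lengths (central angles): a = 2.4911, b = 1.0553, c = 1.4870 rad; semiperimeter s = 2.5167.
By l'Huilier's theorem, tan(E/4) = √[tan(s/2) tan((s−a)/2) tan((s−b)/2) tan((s−c)/2)], giving spherical excess E = 0.5631 rad.
Area = E·R² = 0.5631 × (3389.5)² ≈ 6469825 km².

6469825 km²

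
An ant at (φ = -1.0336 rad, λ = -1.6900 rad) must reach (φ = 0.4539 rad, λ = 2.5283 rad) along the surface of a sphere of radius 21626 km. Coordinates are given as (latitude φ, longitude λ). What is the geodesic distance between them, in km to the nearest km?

Let φ₁ = -1.0336 rad, φ₂ = 0.4539 rad, and Δλ = -2.0649 rad.
cos c = sin φ₁ sin φ₂ + cos φ₁ cos φ₂ cos Δλ = (-0.8591)(0.4385) + (0.5117)(0.8987)(-0.4742) = -0.59482,
so c = arccos(-0.59482) = 2.20784 rad.
Distance = R·c = 21626 × 2.2078 ≈ 47747 km.

47747 km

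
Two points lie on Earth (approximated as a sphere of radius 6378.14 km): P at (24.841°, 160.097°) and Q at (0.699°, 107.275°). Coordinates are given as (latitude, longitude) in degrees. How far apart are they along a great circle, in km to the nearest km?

With latitudes φ₁ = 24.841°, φ₂ = 0.699° and longitude difference Δλ = -52.822°:
Haversine: a = sin²(Δφ/2) + cos φ₁ cos φ₂ sin²(Δλ/2) = 0.0437 + (0.9075)(0.9999)(0.1979) = 0.22327.
Central angle c = 2·arcsin(√a) = 0.98428 rad.
Distance = R·c = 6378.14 × 0.9843 ≈ 6278 km.

6278 km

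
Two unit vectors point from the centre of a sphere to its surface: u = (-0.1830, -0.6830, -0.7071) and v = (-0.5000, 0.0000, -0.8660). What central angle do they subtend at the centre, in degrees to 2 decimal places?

u·v = 0.7038; |u| = 1.0000, |v| = 1.0000.
cos θ = (u·v)/(|u||v|) = 0.7039, so θ = 45.26°.

45.26°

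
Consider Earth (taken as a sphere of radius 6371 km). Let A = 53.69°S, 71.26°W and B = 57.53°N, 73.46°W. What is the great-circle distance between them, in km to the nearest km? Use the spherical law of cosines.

12369 km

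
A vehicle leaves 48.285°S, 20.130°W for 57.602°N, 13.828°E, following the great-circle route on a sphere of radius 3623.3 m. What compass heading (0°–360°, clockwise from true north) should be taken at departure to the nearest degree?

19°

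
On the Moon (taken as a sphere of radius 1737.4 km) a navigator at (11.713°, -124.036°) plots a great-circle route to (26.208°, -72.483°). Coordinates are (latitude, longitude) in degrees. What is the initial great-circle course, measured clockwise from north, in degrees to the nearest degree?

66°

With φ₁ = 0.2044, φ₂ = 0.4574, Δλ = 0.8998 rad, the forward-azimuth formula gives
θ = atan2( sin Δλ cos φ₂ , cos φ₁ sin φ₂ − sin φ₁ cos φ₂ cos Δλ ) = atan2(0.7027, 0.3192) = 65.57°.
So the initial bearing is 66°.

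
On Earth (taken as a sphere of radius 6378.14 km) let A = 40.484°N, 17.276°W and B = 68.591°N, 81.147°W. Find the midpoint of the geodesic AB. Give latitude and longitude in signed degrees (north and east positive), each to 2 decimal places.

58.25°, -36.86°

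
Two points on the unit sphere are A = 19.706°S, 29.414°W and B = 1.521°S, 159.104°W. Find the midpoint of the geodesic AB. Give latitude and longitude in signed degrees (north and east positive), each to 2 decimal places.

The central angle between A and B is δ = 2.2044 rad.
With f = 0.5, the slerp weights are sin((1−f)δ)/sin δ = 1.1071 and sin(fδ)/sin δ = 1.1071.
Weighted sum of the unit vectors: (1.1071)·(0.8201,-0.4624,-0.3372) + (1.1071)·(-0.9339,-0.3565,-0.0265) = (-0.1260, -0.9066, -0.4027).
Converting back: φ = atan2(z, √(x²+y²)) = -23.75°, λ = atan2(y, x) = -97.91°.

-23.75°, -97.91°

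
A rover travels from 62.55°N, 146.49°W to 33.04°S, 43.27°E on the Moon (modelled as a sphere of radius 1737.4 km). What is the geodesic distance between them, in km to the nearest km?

4544 km

Let φ₁ = 1.0917 rad, φ₂ = -0.5767 rad, and Δλ = -2.9712 rad.
Haversine: a = sin²(Δφ/2) + cos φ₁ cos φ₂ sin²(Δλ/2) = 0.5487 + (0.4610)(0.8383)(0.9928) = 0.93234.
Central angle c = 2·arcsin(√a) = 2.61530 rad.
Distance = R·c = 1737.4 × 2.6153 ≈ 4544 km.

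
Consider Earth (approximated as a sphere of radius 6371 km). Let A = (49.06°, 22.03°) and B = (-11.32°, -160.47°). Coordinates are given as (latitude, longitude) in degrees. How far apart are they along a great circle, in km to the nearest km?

15812 km

Let φ₁ = 0.8563 rad, φ₂ = -0.1976 rad, and Δλ = 3.0980 rad.
Haversine: a = sin²(Δφ/2) + cos φ₁ cos φ₂ sin²(Δλ/2) = 0.2529 + (0.6553)(0.9805)(0.9995) = 0.89509.
Central angle c = 2·arcsin(√a) = 2.48191 rad.
Distance = R·c = 6371 × 2.4819 ≈ 15812 km.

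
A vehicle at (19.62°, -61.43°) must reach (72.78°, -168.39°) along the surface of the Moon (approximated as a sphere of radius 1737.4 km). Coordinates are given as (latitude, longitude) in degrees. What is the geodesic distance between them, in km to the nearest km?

2309 km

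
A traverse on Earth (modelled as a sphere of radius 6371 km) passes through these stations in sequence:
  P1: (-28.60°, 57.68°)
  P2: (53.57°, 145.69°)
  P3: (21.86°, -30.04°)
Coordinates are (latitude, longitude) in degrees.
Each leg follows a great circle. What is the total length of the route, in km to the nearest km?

24020 km

Leg P1→P2: central angle 1.9466 rad, distance 12401.9 km.
Leg P2→P3: central angle 1.8235 rad, distance 11617.6 km.
Total: 12401.9 + 11617.6 ≈ 24020 km.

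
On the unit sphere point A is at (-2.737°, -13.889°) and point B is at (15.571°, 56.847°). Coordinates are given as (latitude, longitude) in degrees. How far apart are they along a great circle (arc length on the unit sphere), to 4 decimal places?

1.2612

Let φ₁ = -0.0478 rad, φ₂ = 0.2718 rad, and Δλ = 1.2346 rad.
cos c = sin φ₁ sin φ₂ + cos φ₁ cos φ₂ cos Δλ = (-0.0478)(0.2684) + (0.9989)(0.9633)(0.3299) = 0.30463,
so c = arccos(0.30463) = 1.26124 rad.
On the unit sphere the arc length equals the central angle: 1.2612.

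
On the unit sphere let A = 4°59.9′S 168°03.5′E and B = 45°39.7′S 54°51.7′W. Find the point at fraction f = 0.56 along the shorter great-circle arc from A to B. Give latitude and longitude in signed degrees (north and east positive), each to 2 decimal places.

-53.38°, -137.80°

The central angle between A and B is δ = 2.0348 rad.
With f = 0.56, the slerp weights are sin((1−f)δ)/sin δ = 0.8727 and sin(fδ)/sin δ = 1.0158.
Weighted sum of the unit vectors: (0.8727)·(-0.9746,0.2061,-0.0871) + (1.0158)·(0.4023,-0.5715,-0.7152) = (-0.4419, -0.4007, -0.8026).
Converting back: φ = atan2(z, √(x²+y²)) = -53.38°, λ = atan2(y, x) = -137.80°.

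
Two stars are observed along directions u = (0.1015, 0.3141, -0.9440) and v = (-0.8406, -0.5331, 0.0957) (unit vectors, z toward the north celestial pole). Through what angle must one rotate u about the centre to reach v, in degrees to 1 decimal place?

u·v = -0.3431; |u| = 1.0000, |v| = 1.0000.
cos θ = (u·v)/(|u||v|) = -0.3431, so θ = 110.1°.

110.1°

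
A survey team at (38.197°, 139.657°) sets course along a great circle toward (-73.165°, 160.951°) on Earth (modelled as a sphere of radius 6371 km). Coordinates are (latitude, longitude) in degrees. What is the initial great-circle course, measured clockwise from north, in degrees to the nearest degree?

173°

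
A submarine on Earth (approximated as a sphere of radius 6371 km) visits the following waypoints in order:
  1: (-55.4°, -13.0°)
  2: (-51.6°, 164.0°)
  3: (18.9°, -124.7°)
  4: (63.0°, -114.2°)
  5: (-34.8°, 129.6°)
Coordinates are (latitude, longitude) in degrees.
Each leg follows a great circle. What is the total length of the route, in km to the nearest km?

38220 km

Leg 1→2: central angle 1.2736 rad, distance 8114.0 km.
Leg 2→3: central angle 1.6363 rad, distance 10424.8 km.
Leg 3→4: central angle 0.7800 rad, distance 4969.2 km.
Leg 4→5: central angle 2.3092 rad, distance 14711.8 km.
Total: 8114.0 + 10424.8 + 4969.2 + 14711.8 ≈ 38220 km.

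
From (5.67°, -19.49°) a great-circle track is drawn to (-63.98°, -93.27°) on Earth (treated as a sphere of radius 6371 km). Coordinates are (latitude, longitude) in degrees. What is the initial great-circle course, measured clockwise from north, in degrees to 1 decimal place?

Δλ = -73.780° = -1.2877 rad.
y = sin Δλ · cos φ₂ = (-0.9602)(0.4387) = -0.4212
x = cos φ₁ sin φ₂ − sin φ₁ cos φ₂ cos Δλ = (0.9951)(-0.8986) − (0.0988)(0.4387)(0.2793) = -0.9064
θ = atan2(y, x) = -155.07°; adding 360° gives 204.9°.

204.9°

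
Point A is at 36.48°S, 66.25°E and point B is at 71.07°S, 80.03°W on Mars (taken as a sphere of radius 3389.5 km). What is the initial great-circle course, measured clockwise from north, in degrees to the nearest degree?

191°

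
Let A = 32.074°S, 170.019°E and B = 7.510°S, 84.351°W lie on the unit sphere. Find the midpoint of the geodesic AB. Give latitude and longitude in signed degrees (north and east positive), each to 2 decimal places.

Central angle δ = 1.7284 rad. Interpolating on the sphere with fraction f = 0.5:
P = [sin((1−f)δ)·A + sin(fδ)·B] / sin δ = 0.7701·A + 0.7701·B in Cartesian coordinates,
giving P = (-0.5675, -0.6467, -0.5096), i.e. latitude -30.64°, longitude -131.27°.

-30.64°, -131.27°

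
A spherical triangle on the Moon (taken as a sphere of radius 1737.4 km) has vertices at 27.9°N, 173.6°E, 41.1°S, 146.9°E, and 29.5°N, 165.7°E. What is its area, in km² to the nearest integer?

Side lengths (central angles): a = 1.2691, b = 0.1241, c = 1.2793 rad; semiperimeter s = 1.3362.
By l'Huilier's theorem, tan(E/4) = √[tan(s/2) tan((s−a)/2) tan((s−b)/2) tan((s−c)/2)], giving spherical excess E = 0.0915 rad.
Area = E·R² = 0.0915 × (1737.4)² ≈ 276134 km².

276134 km²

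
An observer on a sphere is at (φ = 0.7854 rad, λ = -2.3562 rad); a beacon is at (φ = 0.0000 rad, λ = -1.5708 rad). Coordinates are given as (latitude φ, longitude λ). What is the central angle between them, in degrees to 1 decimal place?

60.0°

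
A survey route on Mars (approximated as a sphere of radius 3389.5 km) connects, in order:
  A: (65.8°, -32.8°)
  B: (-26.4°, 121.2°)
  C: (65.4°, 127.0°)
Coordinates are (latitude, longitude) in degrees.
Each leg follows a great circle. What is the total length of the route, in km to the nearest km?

13563 km

Leg A→B: central angle 2.3973 rad, distance 8125.7 km.
Leg B→C: central angle 1.6041 rad, distance 5437.2 km.
Total: 8125.7 + 5437.2 ≈ 13563 km.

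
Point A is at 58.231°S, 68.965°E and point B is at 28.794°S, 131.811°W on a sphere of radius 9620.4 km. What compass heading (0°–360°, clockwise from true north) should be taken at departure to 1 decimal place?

Δλ = 159.224° = 2.7790 rad.
y = sin Δλ · cos φ₂ = (0.3547)(0.8764) = 0.3109
x = cos φ₁ sin φ₂ − sin φ₁ cos φ₂ cos Δλ = (0.5265)(-0.4817) − (-0.8502)(0.8764)(-0.9350) = -0.9502
θ = atan2(y, x) = 161.88°, so the bearing is 161.9°.

161.9°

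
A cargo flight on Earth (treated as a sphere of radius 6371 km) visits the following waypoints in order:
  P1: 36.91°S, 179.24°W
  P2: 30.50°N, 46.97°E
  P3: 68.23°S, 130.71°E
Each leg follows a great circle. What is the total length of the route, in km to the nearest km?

28609 km

Leg P1→P2: central angle 2.4680 rad, distance 15723.4 km.
Leg P2→P3: central angle 2.0225 rad, distance 12885.3 km.
Total: 15723.4 + 12885.3 ≈ 28609 km.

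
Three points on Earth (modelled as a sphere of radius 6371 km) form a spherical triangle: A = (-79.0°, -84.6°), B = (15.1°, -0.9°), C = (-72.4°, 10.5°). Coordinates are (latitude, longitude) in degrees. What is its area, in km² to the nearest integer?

11454424 km²

Side lengths (central angles): a = 1.5329, b = 0.3749, c = 1.8085 rad; semiperimeter s = 1.8582.
By l'Huilier's theorem, tan(E/4) = √[tan(s/2) tan((s−a)/2) tan((s−b)/2) tan((s−c)/2)], giving spherical excess E = 0.2822 rad.
Area = E·R² = 0.2822 × (6371)² ≈ 11454424 km².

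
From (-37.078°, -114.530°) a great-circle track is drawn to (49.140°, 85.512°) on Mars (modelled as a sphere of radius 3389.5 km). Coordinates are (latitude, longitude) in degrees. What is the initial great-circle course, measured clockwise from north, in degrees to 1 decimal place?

Δλ = -159.958° = -2.7918 rad.
y = sin Δλ · cos φ₂ = (-0.3427)(0.6542) = -0.2242
x = cos φ₁ sin φ₂ − sin φ₁ cos φ₂ cos Δλ = (0.7978)(0.7563) − (-0.6029)(0.6542)(-0.9394) = 0.2329
θ = atan2(y, x) = -43.92°; adding 360° gives 316.1°.

316.1°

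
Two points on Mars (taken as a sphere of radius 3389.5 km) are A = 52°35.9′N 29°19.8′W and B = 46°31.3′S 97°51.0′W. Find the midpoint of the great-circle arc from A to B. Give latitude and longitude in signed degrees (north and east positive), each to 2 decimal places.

Central angle δ = 2.0080 rad. Interpolating on the sphere with fraction f = 0.5:
P = [sin((1−f)δ)·A + sin(fδ)·B] / sin δ = 0.9312·A + 0.9312·B in Cartesian coordinates,
giving P = (0.4056, -0.9118, 0.0640), i.e. latitude 3.67°, longitude -66.02°.

3.67°, -66.02°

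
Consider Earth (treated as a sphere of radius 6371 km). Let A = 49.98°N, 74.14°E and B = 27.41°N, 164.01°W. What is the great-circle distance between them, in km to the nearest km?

9681 km

Let φ₁ = 0.8723 rad, φ₂ = 0.4784 rad, and Δλ = 2.1267 rad.
cos c = sin φ₁ sin φ₂ + cos φ₁ cos φ₂ cos Δλ = (0.7658)(0.4604) + (0.6431)(0.8877)(-0.5277) = 0.05131,
so c = arccos(0.05131) = 1.51947 rad.
Distance = R·c = 6371 × 1.5195 ≈ 9681 km.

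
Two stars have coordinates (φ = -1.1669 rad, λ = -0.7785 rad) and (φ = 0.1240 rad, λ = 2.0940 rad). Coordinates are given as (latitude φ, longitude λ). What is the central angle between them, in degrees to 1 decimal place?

119.3°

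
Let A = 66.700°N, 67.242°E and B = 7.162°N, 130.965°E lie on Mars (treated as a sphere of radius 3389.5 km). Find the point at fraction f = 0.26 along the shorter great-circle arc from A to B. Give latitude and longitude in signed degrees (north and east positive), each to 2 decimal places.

55.13°, 99.27°

Central angle δ = 1.2784 rad. Interpolating on the sphere with fraction f = 0.26:
P = [sin((1−f)δ)·A + sin(fδ)·B] / sin δ = 0.8470·A + 0.3408·B in Cartesian coordinates,
giving P = (-0.0921, 0.5643, 0.8204), i.e. latitude 55.13°, longitude 99.27°.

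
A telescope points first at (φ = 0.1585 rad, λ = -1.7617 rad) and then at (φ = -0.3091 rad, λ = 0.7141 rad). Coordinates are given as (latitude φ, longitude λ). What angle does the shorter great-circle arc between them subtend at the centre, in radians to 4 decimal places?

2.4780 rad

Let φ₁ = 0.1585 rad, φ₂ = -0.3091 rad, and Δλ = 2.4758 rad.
cos c = sin φ₁ sin φ₂ + cos φ₁ cos φ₂ cos Δλ = (0.1578)(-0.3042) + (0.9875)(0.9526)(-0.7864) = -0.78778,
so c = arccos(-0.78778) = 2.47799 rad.
So the angular separation is 2.4780 rad.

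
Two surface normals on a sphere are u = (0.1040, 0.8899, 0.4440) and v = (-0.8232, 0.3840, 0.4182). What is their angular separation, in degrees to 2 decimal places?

u·v = 0.4418; |u| = 0.9999, |v| = 1.0000.
cos θ = (u·v)/(|u||v|) = 0.4418, so θ = 63.78°.

63.78°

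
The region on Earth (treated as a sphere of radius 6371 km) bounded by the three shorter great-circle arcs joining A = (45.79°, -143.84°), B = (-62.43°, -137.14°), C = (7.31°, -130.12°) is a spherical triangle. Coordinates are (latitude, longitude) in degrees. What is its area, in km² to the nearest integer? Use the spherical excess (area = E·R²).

Side lengths (central angles): a = 1.2209, b = 0.7027, c = 1.8911 rad; semiperimeter s = 1.9073.
By l'Huilier's theorem, tan(E/4) = √[tan(s/2) tan((s−a)/2) tan((s−b)/2) tan((s−c)/2)], giving spherical excess E = 0.2118 rad.
Area = E·R² = 0.2118 × (6371)² ≈ 8598294 km².

8598294 km²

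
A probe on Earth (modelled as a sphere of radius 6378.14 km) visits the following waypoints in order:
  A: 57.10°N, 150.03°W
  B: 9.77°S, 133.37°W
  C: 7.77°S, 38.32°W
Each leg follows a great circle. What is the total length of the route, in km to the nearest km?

Leg A→B: central angle 1.1914 rad, distance 7599.0 km.
Leg B→C: central angle 1.6338 rad, distance 10420.9 km.
Total: 7599.0 + 10420.9 ≈ 18020 km.

18020 km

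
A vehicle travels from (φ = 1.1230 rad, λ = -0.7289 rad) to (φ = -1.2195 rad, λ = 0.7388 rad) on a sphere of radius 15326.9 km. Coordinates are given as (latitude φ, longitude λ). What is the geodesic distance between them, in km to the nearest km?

39110 km

In radians: φ₁ = 1.1230, φ₂ = -1.2195, Δλ = 84.093° = 1.4677 rad.
Haversine: a = sin²(Δφ/2) + cos φ₁ cos φ₂ sin²(Δλ/2) = 0.8487 + (0.4330)(0.3441)(0.4485) = 0.91551.
Central angle c = 2·arcsin(√a) = 2.55173 rad.
Distance = R·c = 15326.9 × 2.5517 ≈ 39110 km.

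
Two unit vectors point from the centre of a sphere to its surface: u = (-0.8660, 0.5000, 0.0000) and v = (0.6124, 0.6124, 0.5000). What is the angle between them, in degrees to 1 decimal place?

103.0°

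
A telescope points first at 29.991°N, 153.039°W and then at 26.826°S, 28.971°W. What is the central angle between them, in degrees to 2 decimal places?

With latitudes φ₁ = 29.991°, φ₂ = -26.826° and longitude difference Δλ = 124.068°:
Haversine: a = sin²(Δφ/2) + cos φ₁ cos φ₂ sin²(Δλ/2) = 0.2263 + (0.8661)(0.8924)(0.7801) = 0.82927.
Central angle c = 2·arcsin(√a) = 2.28967 rad.
So the angular separation is 131.19°.

131.19°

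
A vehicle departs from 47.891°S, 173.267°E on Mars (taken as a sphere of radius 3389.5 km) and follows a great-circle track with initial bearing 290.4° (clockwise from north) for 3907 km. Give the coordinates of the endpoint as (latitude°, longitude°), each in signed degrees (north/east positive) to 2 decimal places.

-5.03°, 113.97°

Angular distance δ = d/R = 3907/3389.5 = 1.15268 rad; initial bearing θ = 5.0684 rad.
sin φ₂ = sin φ₁ cos δ + cos φ₁ sin δ cos θ = (-0.7419)(0.4060) + (0.6705)(0.9139)(0.3486) = -0.0876, so φ₂ = -5.03°.
Δλ = atan2(sin θ sin δ cos φ₁, cos δ − sin φ₁ sin φ₂) = atan2(-0.5743, 0.3410) = -59.299°.
λ₂ = 173.267° − 59.299° = 113.97°.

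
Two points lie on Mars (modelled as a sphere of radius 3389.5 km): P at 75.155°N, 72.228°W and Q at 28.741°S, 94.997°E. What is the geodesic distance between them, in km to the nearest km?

7877 km

With latitudes φ₁ = 75.155°, φ₂ = -28.741° and longitude difference Δλ = 167.225°:
Haversine: a = sin²(Δφ/2) + cos φ₁ cos φ₂ sin²(Δλ/2) = 0.6201 + (0.2562)(0.8768)(0.9876) = 0.84194.
Central angle c = 2·arcsin(√a) = 2.32387 rad.
Distance = R·c = 3389.5 × 2.3239 ≈ 7877 km.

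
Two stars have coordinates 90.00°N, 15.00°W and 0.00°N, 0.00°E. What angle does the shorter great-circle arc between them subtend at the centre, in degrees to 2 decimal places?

90.00°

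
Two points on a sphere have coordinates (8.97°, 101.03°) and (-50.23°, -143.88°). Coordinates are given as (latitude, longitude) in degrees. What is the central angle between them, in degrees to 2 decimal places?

112.82°

Let φ₁ = 0.1566 rad, φ₂ = -0.8767 rad, and Δλ = 2.0087 rad.
Haversine: a = sin²(Δφ/2) + cos φ₁ cos φ₂ sin²(Δλ/2) = 0.2440 + (0.9878)(0.6397)(0.7120) = 0.69389.
Central angle c = 2·arcsin(√a) = 1.96902 rad.
So the angular separation is 112.82°.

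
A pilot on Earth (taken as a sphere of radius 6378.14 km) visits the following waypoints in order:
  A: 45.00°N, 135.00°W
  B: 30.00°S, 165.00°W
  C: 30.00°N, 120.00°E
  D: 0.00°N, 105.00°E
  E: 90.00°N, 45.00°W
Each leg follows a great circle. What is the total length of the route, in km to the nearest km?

32978 km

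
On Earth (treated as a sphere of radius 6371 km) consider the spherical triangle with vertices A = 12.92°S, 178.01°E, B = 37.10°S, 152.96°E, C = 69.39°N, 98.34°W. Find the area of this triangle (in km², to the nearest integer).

Side lengths (central angles): a = 2.2845, b = 1.7430, c = 0.5751 rad; semiperimeter s = 2.3013.
By l'Huilier's theorem, tan(E/4) = √[tan(s/2) tan((s−a)/2) tan((s−b)/2) tan((s−c)/2)], giving spherical excess E = 0.3168 rad.
Area = E·R² = 0.3168 × (6371)² ≈ 12860016 km².

12860016 km²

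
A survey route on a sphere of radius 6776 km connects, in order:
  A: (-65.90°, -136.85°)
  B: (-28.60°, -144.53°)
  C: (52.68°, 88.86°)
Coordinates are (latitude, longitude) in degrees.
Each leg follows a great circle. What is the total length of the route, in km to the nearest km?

Leg A→B: central angle 0.6563 rad, distance 4447.1 km.
Leg B→C: central angle 2.3436 rad, distance 15880.0 km.
Total: 4447.1 + 15880.0 ≈ 20327 km.

20327 km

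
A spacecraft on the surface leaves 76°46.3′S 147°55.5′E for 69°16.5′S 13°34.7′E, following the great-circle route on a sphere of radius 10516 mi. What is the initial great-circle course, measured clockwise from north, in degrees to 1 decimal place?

Δλ = -134.347° = -2.3448 rad.
y = sin Δλ · cos φ₂ = (-0.7151)(0.3539) = -0.2531
x = cos φ₁ sin φ₂ − sin φ₁ cos φ₂ cos Δλ = (0.2288)(-0.9353) − (-0.9735)(0.3539)(-0.6990) = -0.4548
θ = atan2(y, x) = -150.91°; adding 360° gives 209.1°.

209.1°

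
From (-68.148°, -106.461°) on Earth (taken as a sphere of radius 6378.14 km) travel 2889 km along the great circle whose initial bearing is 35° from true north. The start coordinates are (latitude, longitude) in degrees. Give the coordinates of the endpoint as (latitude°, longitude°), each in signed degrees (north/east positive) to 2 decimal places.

Angular distance δ = d/R = 2889/6378.14 = 0.45295 rad; initial bearing θ = 0.6109 rad.
sin φ₂ = sin φ₁ cos δ + cos φ₁ sin δ cos θ = (-0.9281)(0.8992) + (0.3722)(0.4376)(0.8192) = -0.7011, so φ₂ = -44.52°.
Δλ = atan2(sin θ sin δ cos φ₁, cos δ − sin φ₁ sin φ₂) = atan2(0.0934, 0.2484) = 20.611°.
λ₂ = -106.461° + 20.611° = -85.85°.

-44.52°, -85.85°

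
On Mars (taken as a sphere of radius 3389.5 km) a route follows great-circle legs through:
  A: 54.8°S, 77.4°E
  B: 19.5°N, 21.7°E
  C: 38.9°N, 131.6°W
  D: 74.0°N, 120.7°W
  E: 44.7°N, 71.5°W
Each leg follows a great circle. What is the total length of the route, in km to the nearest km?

Leg A→B: central angle 1.5374 rad, distance 5210.9 km.
Leg B→C: central angle 2.0328 rad, distance 6890.3 km.
Leg C→D: central angle 0.6193 rad, distance 2099.1 km.
Leg D→E: central angle 0.6365 rad, distance 2157.5 km.
Total: 5210.9 + 6890.3 + 2099.1 + 2157.5 ≈ 16358 km.

16358 km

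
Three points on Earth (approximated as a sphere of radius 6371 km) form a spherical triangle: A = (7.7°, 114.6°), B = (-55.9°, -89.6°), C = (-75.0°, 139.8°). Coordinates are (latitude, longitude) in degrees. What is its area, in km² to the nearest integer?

Side lengths (central angles): a = 0.7878, b = 1.4680, c = 2.2366 rad; semiperimeter s = 2.2462.
By l'Huilier's theorem, tan(E/4) = √[tan(s/2) tan((s−a)/2) tan((s−b)/2) tan((s−c)/2)], giving spherical excess E = 0.2413 rad.
Area = E·R² = 0.2413 × (6371)² ≈ 9794331 km².

9794331 km²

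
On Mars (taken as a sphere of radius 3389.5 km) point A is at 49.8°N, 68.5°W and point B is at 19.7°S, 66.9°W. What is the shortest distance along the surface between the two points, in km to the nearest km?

4112 km

Let φ₁ = 0.8692 rad, φ₂ = -0.3438 rad, and Δλ = 0.0279 rad.
cos c = sin φ₁ sin φ₂ + cos φ₁ cos φ₂ cos Δλ = (0.7638)(-0.3371) + (0.6455)(0.9415)(0.9996) = 0.34997,
so c = arccos(0.34997) = 1.21326 rad.
Distance = R·c = 3389.5 × 1.2133 ≈ 4112 km.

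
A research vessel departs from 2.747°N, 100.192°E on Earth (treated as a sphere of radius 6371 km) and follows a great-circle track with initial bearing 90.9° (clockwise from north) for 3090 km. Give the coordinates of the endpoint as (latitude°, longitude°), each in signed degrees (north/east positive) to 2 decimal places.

Angular distance δ = d/R = 3090/6371 = 0.48501 rad; initial bearing θ = 1.5865 rad.
sin φ₂ = sin φ₁ cos δ + cos φ₁ sin δ cos θ = (0.0479)(0.8847) + (0.9989)(0.4662)(-0.0157) = 0.0351, so φ₂ = 2.01°.
Δλ = atan2(sin θ sin δ cos φ₁, cos δ − sin φ₁ sin φ₂) = atan2(0.4656, 0.8830) = 27.804°.
λ₂ = 100.192° + 27.804° = 128.00°.

2.01°, 128.00°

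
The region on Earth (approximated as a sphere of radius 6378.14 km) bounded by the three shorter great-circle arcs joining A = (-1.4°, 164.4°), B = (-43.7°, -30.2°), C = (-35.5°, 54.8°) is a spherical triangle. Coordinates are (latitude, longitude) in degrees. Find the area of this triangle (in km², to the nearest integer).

73575020 km²

Side lengths (central angles): a = 1.1012, b = 1.8326, c = 2.3220 rad; semiperimeter s = 2.6279.
By l'Huilier's theorem, tan(E/4) = √[tan(s/2) tan((s−a)/2) tan((s−b)/2) tan((s−c)/2)], giving spherical excess E = 1.8086 rad.
Area = E·R² = 1.8086 × (6378.14)² ≈ 73575020 km².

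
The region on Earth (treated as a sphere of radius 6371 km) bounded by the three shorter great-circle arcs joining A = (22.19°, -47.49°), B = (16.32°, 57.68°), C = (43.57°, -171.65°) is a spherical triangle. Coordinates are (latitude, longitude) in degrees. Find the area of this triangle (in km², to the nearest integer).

Side lengths (central angles): a = 1.8333, b = 1.6874, c = 1.6975 rad; semiperimeter s = 2.6091.
By l'Huilier's theorem, tan(E/4) = √[tan(s/2) tan((s−a)/2) tan((s−b)/2) tan((s−c)/2)], giving spherical excess E = 2.1732 rad.
Area = E·R² = 2.1732 × (6371)² ≈ 88208983 km².

88208983 km²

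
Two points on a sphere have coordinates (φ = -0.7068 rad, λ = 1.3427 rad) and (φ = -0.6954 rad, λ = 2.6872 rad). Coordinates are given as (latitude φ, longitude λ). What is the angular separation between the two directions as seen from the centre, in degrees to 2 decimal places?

56.83°

In radians: φ₁ = -0.7068, φ₂ = -0.6954, Δλ = 77.034° = 1.3445 rad.
cos c = sin φ₁ sin φ₂ + cos φ₁ cos φ₂ cos Δλ = (-0.6494)(-0.6407) + (0.7604)(0.7678)(0.2244) = 0.54707,
so c = arccos(0.54707) = 0.99194 rad.
So the angular separation is 56.83°.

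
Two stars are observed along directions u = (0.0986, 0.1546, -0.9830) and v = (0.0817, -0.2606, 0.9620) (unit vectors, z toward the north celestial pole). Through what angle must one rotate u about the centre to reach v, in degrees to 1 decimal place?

167.9°

u·v = -0.9779; |u| = 1.0000, |v| = 1.0000.
cos θ = (u·v)/(|u||v|) = -0.9779, so θ = 167.9°.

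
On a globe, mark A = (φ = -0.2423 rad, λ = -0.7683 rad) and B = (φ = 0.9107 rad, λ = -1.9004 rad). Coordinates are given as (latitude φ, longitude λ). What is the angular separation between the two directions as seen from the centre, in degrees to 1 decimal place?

86.4°

In radians: φ₁ = -0.2423, φ₂ = 0.9107, Δλ = -64.865° = -1.1321 rad.
cos c = sin φ₁ sin φ₂ + cos φ₁ cos φ₂ cos Δλ = (-0.2399)(0.7899) + (0.9708)(0.6132)(0.4248) = 0.06332,
so c = arccos(0.06332) = 1.50744 rad.
So the angular separation is 86.4°.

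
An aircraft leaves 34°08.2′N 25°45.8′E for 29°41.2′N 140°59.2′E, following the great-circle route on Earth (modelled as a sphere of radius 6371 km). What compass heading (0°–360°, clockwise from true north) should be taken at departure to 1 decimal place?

Δλ = 115.223° = 2.0110 rad.
y = sin Δλ · cos φ₂ = (0.9047)(0.8687) = 0.7859
x = cos φ₁ sin φ₂ − sin φ₁ cos φ₂ cos Δλ = (0.8277)(0.4953) − (0.5612)(0.8687)(-0.4261) = 0.6177
θ = atan2(y, x) = 51.83°, so the bearing is 51.8°.

51.8°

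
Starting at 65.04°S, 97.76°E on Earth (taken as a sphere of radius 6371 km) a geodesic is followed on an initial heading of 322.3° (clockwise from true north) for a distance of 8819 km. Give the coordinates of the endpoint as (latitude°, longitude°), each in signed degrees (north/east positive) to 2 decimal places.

9.20°, 60.26°

Angular distance δ = d/R = 8819/6371 = 1.38424 rad; initial bearing θ = 5.6252 rad.
sin φ₂ = sin φ₁ cos δ + cos φ₁ sin δ cos θ = (-0.9066)(0.1855) + (0.4220)(0.9826)(0.7912) = 0.1599, so φ₂ = 9.20°.
Δλ = atan2(sin θ sin δ cos φ₁, cos δ − sin φ₁ sin φ₂) = atan2(-0.2536, 0.3305) = -37.499°.
λ₂ = 97.760° − 37.499° = 60.26°.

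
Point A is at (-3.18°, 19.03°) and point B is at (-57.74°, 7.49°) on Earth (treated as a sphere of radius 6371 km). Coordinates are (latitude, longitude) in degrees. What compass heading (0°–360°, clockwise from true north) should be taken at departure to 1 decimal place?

187.5°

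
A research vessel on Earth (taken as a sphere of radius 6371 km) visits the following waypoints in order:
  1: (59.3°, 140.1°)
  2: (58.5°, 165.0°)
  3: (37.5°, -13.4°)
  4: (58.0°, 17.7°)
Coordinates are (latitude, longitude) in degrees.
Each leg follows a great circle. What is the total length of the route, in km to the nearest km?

Leg 1→2: central angle 0.2236 rad, distance 1424.5 km.
Leg 2→3: central angle 1.4659 rad, distance 9339.3 km.
Leg 3→4: central angle 0.5028 rad, distance 3203.2 km.
Total: 1424.5 + 9339.3 + 3203.2 ≈ 13967 km.

13967 km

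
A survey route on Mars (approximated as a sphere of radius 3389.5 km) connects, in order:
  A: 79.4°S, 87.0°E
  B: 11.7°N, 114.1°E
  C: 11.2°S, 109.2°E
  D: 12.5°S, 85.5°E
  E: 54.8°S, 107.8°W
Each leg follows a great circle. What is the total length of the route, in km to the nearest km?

Leg A→B: central angle 1.6098 rad, distance 5456.3 km.
Leg B→C: central angle 0.4086 rad, distance 1385.0 km.
Leg C→D: central angle 0.4053 rad, distance 1373.9 km.
Leg D→E: central angle 1.9507 rad, distance 6611.8 km.
Total: 5456.3 + 1385.0 + 1373.9 + 6611.8 ≈ 14827 km.

14827 km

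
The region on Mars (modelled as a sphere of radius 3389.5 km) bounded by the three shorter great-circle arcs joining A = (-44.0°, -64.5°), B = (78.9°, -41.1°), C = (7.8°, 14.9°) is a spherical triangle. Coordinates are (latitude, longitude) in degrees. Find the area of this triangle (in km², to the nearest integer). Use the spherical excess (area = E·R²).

Side lengths (central angles): a = 1.3286, b = 1.5340, c = 2.1586 rad; semiperimeter s = 2.5106.
By l'Huilier's theorem, tan(E/4) = √[tan(s/2) tan((s−a)/2) tan((s−b)/2) tan((s−c)/2)], giving spherical excess E = 1.6603 rad.
Area = E·R² = 1.6603 × (3389.5)² ≈ 19074687 km².

19074687 km²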